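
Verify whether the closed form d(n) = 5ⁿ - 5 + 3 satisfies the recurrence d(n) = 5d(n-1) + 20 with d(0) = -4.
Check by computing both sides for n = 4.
From the recurrence with d(0) = -4:
  d(0) = -4, d(1) = 0, d(2) = 20, d(3) = 120, d(4) = 620
  so the recurrence gives d(4) = 620.
From the proposed closed form d(n) = 5ⁿ - 5 + 3:
  d(4) = 623.
The recurrence gives 620 but the closed form gives 623, so the closed form does not satisfy the recurrence.

No, the closed form is incorrect.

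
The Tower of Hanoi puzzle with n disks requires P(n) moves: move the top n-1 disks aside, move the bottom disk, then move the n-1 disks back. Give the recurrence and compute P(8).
Moving n disks = move the top n-1 disks aside (P(n-1) moves) + move the largest disk (1 move) + move the n-1 disks back on top (P(n-1) moves), so P(n) = 2P(n-1) + 1, with P(1) = 1 (a single disk takes one move).
First terms: 1, 3, 7, 15, 31, 63, … — each is one less than a power of 2. Indeed P(n) + 1 = 2(P(n-1) + 1) with P(1) + 1 = 2, so P(n) + 1 = 2ⁿ and P(n) = 2ⁿ - 1.
Hence P(8) = 2^8 - 1 = 256 - 1 = 255.

P(n) = 2P(n-1) + 1, P(1) = 1; P(8) = 255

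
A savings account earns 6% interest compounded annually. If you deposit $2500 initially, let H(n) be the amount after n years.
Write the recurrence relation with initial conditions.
Each year the balance grows by 6%, i.e. is multiplied by 1 + 6/100 = 1.06, so H(n) = 1.06 × H(n-1). The initial deposit gives H(0) = 2500.
Unrolling gives the closed form H(n) = 2500 × (1.06)ⁿ.

H(n) = 1.06 × H(n-1), H(0) = 2500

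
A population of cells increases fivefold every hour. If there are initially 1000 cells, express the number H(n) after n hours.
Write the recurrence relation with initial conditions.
Each hour multiplies the count by 5, so the count after n hours depends only on the count after n-1 hours: H(n) = 5 × H(n-1). The starting count gives H(0) = 1000.
Unrolling n times gives the closed form H(n) = 1000 × 5ⁿ.

H(n) = 5 × H(n-1), H(0) = 1000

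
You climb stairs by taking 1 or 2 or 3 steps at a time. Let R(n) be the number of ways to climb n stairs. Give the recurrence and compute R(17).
Condition on the size of the last step (1 to 3): before it there were n-1, …, n-3 stairs climbed, and these cases are disjoint, so R(n) = R(n-1) + R(n-2) + R(n-3) (order-3 linear recurrence).
Initial conditions by direct count (compositions of i into parts ≤ 3): R(1) = 1; R(2) = 2; R(3) = 4.
Iterating the recurrence: R(4) = 7, R(5) = 13, R(6) = 24, R(7) = 44, R(8) = 81, R(9) = 149, R(10) = 274, R(11) = 504, R(12) = 927, R(13) = 1705, R(14) = 3136, R(15) = 5768, R(16) = 10609, R(17) = 19513.

R(n) = R(n-1) + R(n-2) + R(n-3), R(1) = 1, R(2) = 2, R(3) = 4; R(17) = 19513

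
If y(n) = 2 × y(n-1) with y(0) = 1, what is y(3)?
Computing step by step:
y(0) = 1
y(1) = 2 × 1 = 2
y(2) = 2 × 2 = 4
y(3) = 2 × 4 = 8

8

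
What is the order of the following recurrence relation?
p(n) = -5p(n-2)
The order is the largest lag k for which p(n-k) appears. Here the deepest term is p(n-2), so the order is 2.

Order 2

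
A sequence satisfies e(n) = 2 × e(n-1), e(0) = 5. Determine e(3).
Computing step by step:
e(0) = 5
e(1) = 2 × 5 = 10
e(2) = 2 × 10 = 20
e(3) = 2 × 20 = 40

40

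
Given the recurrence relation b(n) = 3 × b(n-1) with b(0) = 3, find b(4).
Computing step by step:
b(0) = 3
b(1) = 3 × 3 = 9
b(2) = 3 × 9 = 27
b(3) = 3 × 27 = 81
b(4) = 3 × 81 = 243

243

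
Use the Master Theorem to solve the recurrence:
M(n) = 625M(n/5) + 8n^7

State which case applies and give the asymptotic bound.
Master Theorem template: M(n) = a·M(n/b) + f(n).
Here: a=625, b=5, f(n)=8n^7
Compute log_b(a) = log_5(625) = 4.
f(n) = 8n^7 = Ω(n^(4+ε)) with ε = 3, and the regularity condition holds (a·f(n/b) = (a/b^7)·f(n) with a/b^7 = 5^-3 < 1). Case 3: M(n) = Θ(f(n)) = Θ(n^7).

Case 3: M(n) = Θ(n^7)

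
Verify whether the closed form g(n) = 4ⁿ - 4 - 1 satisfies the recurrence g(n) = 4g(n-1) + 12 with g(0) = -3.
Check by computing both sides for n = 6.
From the recurrence with g(0) = -3:
  g(0) = -3, g(1) = 0, g(2) = 12, g(3) = 60, g(4) = 252, g(5) = 1020, g(6) = 4092
  so the recurrence gives g(6) = 4092.
From the proposed closed form g(n) = 4ⁿ - 4 - 1:
  g(6) = 4091.
The recurrence gives 4092 but the closed form gives 4091, so the closed form does not satisfy the recurrence.

No, the closed form is incorrect.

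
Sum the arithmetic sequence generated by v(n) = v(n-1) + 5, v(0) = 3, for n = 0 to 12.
Computing the sequence terms: 3, 8, 13, 18, 23, 28, 33, 38, 43, 48, 53, 58, 63
Adding these values together:

429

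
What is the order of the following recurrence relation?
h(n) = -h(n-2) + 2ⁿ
The order is the largest lag k for which h(n-k) appears. Here the deepest term is h(n-2) (the 2ⁿ term is non-homogeneous and does not affect the order), so the order is 2.

Order 2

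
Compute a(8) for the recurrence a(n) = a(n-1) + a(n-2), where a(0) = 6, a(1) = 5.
Computing the sequence terms:
6, 5, 11, 16, 27, 43, 70, 113, 183

183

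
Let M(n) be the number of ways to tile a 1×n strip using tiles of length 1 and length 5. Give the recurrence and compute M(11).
Condition on the last tile: it has length 1 (leaving a 1×(n-1) strip) or length 5 (leaving a 1×(n-5) strip), so M(n) = M(n-1) + M(n-5) (order-5 linear recurrence).
For 0 ≤ i < 5 only unit tiles fit, so M(i) = 1.
Iterating the recurrence: M(5) = 2, M(6) = 3, M(7) = 4, M(8) = 5, M(9) = 6, M(10) = 8, M(11) = 11.

M(n) = M(n-1) + M(n-5), with M(i) = 1 for 0 ≤ i < 5; M(11) = 11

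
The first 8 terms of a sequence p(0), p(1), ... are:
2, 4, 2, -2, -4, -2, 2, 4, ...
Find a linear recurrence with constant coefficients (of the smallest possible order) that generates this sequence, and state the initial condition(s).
Look for the lowest-order linear relation among consecutive terms.
Observation: p(n) - 1·p(n-1) - (-1)·p(n-2) = 0 holds for the shown terms, and no order-1 relation p(n) = α·p(n-1) + β fits.
Check at n=3: 1·2 + (-1)·4 = -2. ✓

p(n) = p(n-1) - p(n-2), p(0) = 2, p(1) = 4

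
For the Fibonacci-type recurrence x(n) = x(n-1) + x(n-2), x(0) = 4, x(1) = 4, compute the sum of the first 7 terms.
Computing the sequence terms: 4, 4, 8, 12, 20, 32, 52
Adding these values together:

132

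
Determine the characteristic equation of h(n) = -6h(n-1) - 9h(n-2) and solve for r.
Substitute h(n) = rⁿ and divide through by rⁿ⁻²: r² + 6r + 9 = 0
Factor: (r + 3)² = 0, so r = -3 (double root).
General solution: h(n) = (A + Bn)·(-3)ⁿ

Characteristic: r² + 6r + 9 = 0, Roots: r = -3 (double root)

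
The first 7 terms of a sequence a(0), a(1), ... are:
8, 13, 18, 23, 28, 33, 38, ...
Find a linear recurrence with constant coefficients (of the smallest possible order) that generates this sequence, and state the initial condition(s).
Look for the lowest-order linear relation among consecutive terms.
Observation: consecutive differences are constant (= 5).
Check at n=2: 1·13 + 5 = 18. ✓

a(n) = a(n-1) + 5, a(0) = 8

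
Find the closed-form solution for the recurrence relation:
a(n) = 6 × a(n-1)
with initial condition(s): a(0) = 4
Recurrence: a(n) = 6 × a(n-1), initial: a(0) = 4.
Each term is 6 times the previous, so this is geometric with ratio 6. After n steps: a(n) = a(0)·6ⁿ = 4·6ⁿ.

a(n) = 4·6ⁿ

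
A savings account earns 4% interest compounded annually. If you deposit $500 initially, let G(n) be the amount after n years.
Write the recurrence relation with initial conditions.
Each year the balance grows by 4%, i.e. is multiplied by 1 + 4/100 = 1.04, so G(n) = 1.04 × G(n-1). The initial deposit gives G(0) = 500.
Unrolling gives the closed form G(n) = 500 × (1.04)ⁿ.

G(n) = 1.04 × G(n-1), G(0) = 500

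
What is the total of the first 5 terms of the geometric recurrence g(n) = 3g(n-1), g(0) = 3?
Computing the sequence terms: 3, 9, 27, 81, 243
Adding these values together:

363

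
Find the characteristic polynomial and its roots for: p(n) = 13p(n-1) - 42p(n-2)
Substitute p(n) = rⁿ and divide through by rⁿ⁻²: r² - 13r + 42 = 0
Factor: (r - 6)(r - 7) = 0, so r = 6, 7.
General solution: p(n) = A·6ⁿ + B·7ⁿ

Characteristic: r² - 13r + 42 = 0, Roots: r = 6, 7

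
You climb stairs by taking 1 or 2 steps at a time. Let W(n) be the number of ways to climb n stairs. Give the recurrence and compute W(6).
Condition on the size of the last step (1 to 2): before it there were n-1, …, n-2 stairs climbed, and these cases are disjoint, so W(n) = W(n-1) + W(n-2) (Fibonacci-type sequence).
Initial conditions by direct count (compositions of i into parts ≤ 2): W(1) = 1; W(2) = 2.
Iterating the recurrence: W(3) = 3, W(4) = 5, W(5) = 8, W(6) = 13.

W(n) = W(n-1) + W(n-2), W(1) = 1, W(2) = 2; W(6) = 13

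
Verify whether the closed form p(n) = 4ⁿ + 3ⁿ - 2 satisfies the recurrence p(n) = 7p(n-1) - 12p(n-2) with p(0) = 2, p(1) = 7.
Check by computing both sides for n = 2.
From the recurrence with p(0) = 2, p(1) = 7:
  p(0) = 2, p(1) = 7, p(2) = 25
  so the recurrence gives p(2) = 25.
From the proposed closed form p(n) = 4ⁿ + 3ⁿ - 2:
  p(2) = 23.
The recurrence gives 25 but the closed form gives 23, so the closed form does not satisfy the recurrence.

No, the closed form is incorrect.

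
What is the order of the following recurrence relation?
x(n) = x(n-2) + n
The order is the largest lag k for which x(n-k) appears. Here the deepest term is x(n-2) (the n term is non-homogeneous and does not affect the order), so the order is 2.

Order 2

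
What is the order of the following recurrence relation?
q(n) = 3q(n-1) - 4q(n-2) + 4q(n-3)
The order is the largest lag k for which q(n-k) appears. Here the deepest term is q(n-3), so the order is 3.

Order 3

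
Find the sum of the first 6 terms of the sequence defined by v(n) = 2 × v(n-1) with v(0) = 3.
Computing the sequence terms: 3, 6, 12, 24, 48, 96
Adding these values together:

189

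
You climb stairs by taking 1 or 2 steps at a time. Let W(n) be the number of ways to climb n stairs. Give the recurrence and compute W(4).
Condition on the size of the last step (1 to 2): before it there were n-1, …, n-2 stairs climbed, and these cases are disjoint, so W(n) = W(n-1) + W(n-2) (Fibonacci-type sequence).
Initial conditions by direct count (compositions of i into parts ≤ 2): W(1) = 1; W(2) = 2.
Iterating the recurrence: W(3) = 3, W(4) = 5.

W(n) = W(n-1) + W(n-2), W(1) = 1, W(2) = 2; W(4) = 5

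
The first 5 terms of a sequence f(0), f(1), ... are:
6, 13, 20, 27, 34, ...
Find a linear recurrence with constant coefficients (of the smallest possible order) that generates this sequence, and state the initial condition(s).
Look for the lowest-order linear relation among consecutive terms.
Observation: consecutive differences are constant (= 7).
Check at n=2: 1·13 + 7 = 20. ✓

f(n) = f(n-1) + 7, f(0) = 6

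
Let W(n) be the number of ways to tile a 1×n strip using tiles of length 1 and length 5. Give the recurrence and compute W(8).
Condition on the last tile: it has length 1 (leaving a 1×(n-1) strip) or length 5 (leaving a 1×(n-5) strip), so W(n) = W(n-1) + W(n-5) (order-5 linear recurrence).
For 0 ≤ i < 5 only unit tiles fit, so W(i) = 1.
Iterating the recurrence: W(5) = 2, W(6) = 3, W(7) = 4, W(8) = 5.

W(n) = W(n-1) + W(n-5), with W(i) = 1 for 0 ≤ i < 5; W(8) = 5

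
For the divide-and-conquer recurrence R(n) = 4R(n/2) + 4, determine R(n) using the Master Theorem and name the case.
Master Theorem template: R(n) = a·R(n/b) + f(n).
Here: a=4, b=2, f(n)=4
Compute log_b(a) = log_2(4) = 2.
f(n) = 4 = O(n^(2-ε)) with ε = 2. Case 1: R(n) = Θ(n^log_b(a)) = Θ(n^2).

Case 1: R(n) = Θ(n^2)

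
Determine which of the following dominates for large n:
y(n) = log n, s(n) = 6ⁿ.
Comparing growth rates:
Growth-rate hierarchy: log n ≺ any polynomial ≺ any exponential cⁿ (c>1) ≺ n! ≺ nⁿ.
exponential base 6 dominates logarithmic asymptotically.

s(n) grows faster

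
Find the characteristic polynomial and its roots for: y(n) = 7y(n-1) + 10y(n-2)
Substitute y(n) = rⁿ and divide through by rⁿ⁻²: r² - 7r - 10 = 0
Discriminant: 7² + 4·10 = 89, not a perfect square, so by the quadratic formula r = (7 ± √89)/2.
General solution: y(n) = A·r₁ⁿ + B·r₂ⁿ where r₁,r₂ = (7 ± √89)/2

Characteristic: r² - 7r - 10 = 0, Roots: r = (7 ± √89)/2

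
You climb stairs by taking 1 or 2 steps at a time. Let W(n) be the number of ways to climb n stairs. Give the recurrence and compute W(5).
Condition on the size of the last step (1 to 2): before it there were n-1, …, n-2 stairs climbed, and these cases are disjoint, so W(n) = W(n-1) + W(n-2) (Fibonacci-type sequence).
Initial conditions by direct count (compositions of i into parts ≤ 2): W(1) = 1; W(2) = 2.
Iterating the recurrence: W(3) = 3, W(4) = 5, W(5) = 8.

W(n) = W(n-1) + W(n-2), W(1) = 1, W(2) = 2; W(5) = 8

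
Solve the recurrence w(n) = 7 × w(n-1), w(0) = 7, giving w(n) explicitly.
Recurrence: w(n) = 7 × w(n-1), initial: w(0) = 7.
Each term is 7 times the previous, so this is geometric with ratio 7. After n steps: w(n) = w(0)·7ⁿ = 7·7ⁿ.

w(n) = 7·7ⁿ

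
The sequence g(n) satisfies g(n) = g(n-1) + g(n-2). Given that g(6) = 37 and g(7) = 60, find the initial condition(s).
Work backwards using g(k) = g(k+2) - g(k+1):
g(5) = g(7) - g(6) = 60 - 37 = 23
g(4) = g(6) - g(5) = 37 - 23 = 14
g(3) = g(5) - g(4) = 23 - 14 = 9
g(2) = g(4) - g(3) = 14 - 9 = 5
g(1) = g(3) - g(2) = 9 - 5 = 4
g(0) = g(2) - g(1) = 5 - 4 = 1

g(0) = 1, g(1) = 4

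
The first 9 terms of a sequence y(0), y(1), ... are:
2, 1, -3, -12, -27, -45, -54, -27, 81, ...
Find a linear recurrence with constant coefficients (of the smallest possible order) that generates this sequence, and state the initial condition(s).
Look for the lowest-order linear relation among consecutive terms.
Observation: y(n) - 3·y(n-1) - (-3)·y(n-2) = 0 holds for the shown terms, and no order-1 relation y(n) = α·y(n-1) + β fits.
Check at n=3: 3·-3 + (-3)·1 = -12. ✓

y(n) = 3y(n-1) - 3y(n-2), y(0) = 2, y(1) = 1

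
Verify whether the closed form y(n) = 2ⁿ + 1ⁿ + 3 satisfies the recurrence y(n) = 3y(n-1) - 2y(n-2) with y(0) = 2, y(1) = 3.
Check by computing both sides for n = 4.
From the recurrence with y(0) = 2, y(1) = 3:
  y(0) = 2, y(1) = 3, y(2) = 5, y(3) = 9, y(4) = 17
  so the recurrence gives y(4) = 17.
From the proposed closed form y(n) = 2ⁿ + 1ⁿ + 3:
  y(4) = 20.
The recurrence gives 17 but the closed form gives 20, so the closed form does not satisfy the recurrence.

No, the closed form is incorrect.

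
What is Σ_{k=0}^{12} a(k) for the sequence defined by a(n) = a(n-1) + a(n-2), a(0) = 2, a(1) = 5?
Computing the sequence terms: 2, 5, 7, 12, 19, 31, 50, 81, 131, 212, 343, 555, 898
Adding these values together:

2346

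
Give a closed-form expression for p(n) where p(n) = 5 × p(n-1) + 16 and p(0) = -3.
Recurrence: p(n) = 5 × p(n-1) + 16, initial: p(0) = -3.
Try p(n) = A·5ⁿ + C. Substituting: A·5ⁿ + C = 5(A·5ⁿ⁻¹ + C) + 16 = A·5ⁿ + 5C + 16, so C = 5C + 16, giving C = -4. Then p(0) = A - 4 = -3 gives A = 1.

p(n) = 5ⁿ - 4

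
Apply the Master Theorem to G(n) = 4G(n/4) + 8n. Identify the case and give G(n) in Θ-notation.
Master Theorem template: G(n) = a·G(n/b) + f(n).
Here: a=4, b=4, f(n)=8n
Compute log_b(a) = log_4(4) = 1.
f(n) = 8n = Θ(n). Case 2: G(n) = Θ(n log n).

Case 2: G(n) = Θ(n log n)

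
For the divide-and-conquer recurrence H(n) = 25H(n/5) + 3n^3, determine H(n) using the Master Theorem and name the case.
Master Theorem template: H(n) = a·H(n/b) + f(n).
Here: a=25, b=5, f(n)=3n^3
Compute log_b(a) = log_5(25) = 2.
f(n) = 3n^3 = Ω(n^(2+ε)) with ε = 1, and the regularity condition holds (a·f(n/b) = (a/b^3)·f(n) with a/b^3 = 5^-1 < 1). Case 3: H(n) = Θ(f(n)) = Θ(n^3).

Case 3: H(n) = Θ(n^3)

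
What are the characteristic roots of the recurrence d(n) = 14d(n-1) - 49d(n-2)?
Substitute d(n) = rⁿ and divide through by rⁿ⁻²: r² - 14r + 49 = 0
Factor: (r - 7)² = 0, so r = 7 (double root).
General solution: d(n) = (A + Bn)·7ⁿ

Characteristic: r² - 14r + 49 = 0, Roots: r = 7 (double root)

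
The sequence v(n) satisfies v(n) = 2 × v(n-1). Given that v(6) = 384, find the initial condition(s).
In general v(n) = 2ⁿ · v(0). At n = 6: v(0) = v(6) / 2^6 = 384 / 64 = 6.

v(0) = 6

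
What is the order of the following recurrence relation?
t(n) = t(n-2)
The order is the largest lag k for which t(n-k) appears. Here the deepest term is t(n-2), so the order is 2.

Order 2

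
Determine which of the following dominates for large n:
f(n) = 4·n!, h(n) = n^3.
Comparing growth rates:
Growth-rate hierarchy: log n ≺ any polynomial ≺ any exponential cⁿ (c>1) ≺ n! ≺ nⁿ.
factorial dominates polynomial degree 3 asymptotically.

f(n) grows faster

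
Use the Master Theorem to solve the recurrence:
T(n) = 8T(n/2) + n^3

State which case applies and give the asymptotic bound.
Master Theorem template: T(n) = a·T(n/b) + f(n).
Here: a=8, b=2, f(n)=n^3
Compute log_b(a) = log_2(8) = 3.
f(n) = n^3 = Θ(n^3). Case 2: T(n) = Θ(n^3 log n).

Case 2: T(n) = Θ(n^3 log n)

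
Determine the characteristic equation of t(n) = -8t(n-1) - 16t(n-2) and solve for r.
Substitute t(n) = rⁿ and divide through by rⁿ⁻²: r² + 8r + 16 = 0
Factor: (r + 4)² = 0, so r = -4 (double root).
General solution: t(n) = (A + Bn)·(-4)ⁿ

Characteristic: r² + 8r + 16 = 0, Roots: r = -4 (double root)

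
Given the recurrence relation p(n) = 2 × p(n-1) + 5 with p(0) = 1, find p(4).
Computing step by step:
p(0) = 1
p(1) = 2 × 1 + 5 = 7
p(2) = 2 × 7 + 5 = 19
p(3) = 2 × 19 + 5 = 43
p(4) = 2 × 43 + 5 = 91

91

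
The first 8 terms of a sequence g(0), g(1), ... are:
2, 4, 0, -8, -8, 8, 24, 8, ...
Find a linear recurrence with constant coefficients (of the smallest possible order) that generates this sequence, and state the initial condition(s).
Look for the lowest-order linear relation among consecutive terms.
Observation: g(n) - 1·g(n-1) - (-2)·g(n-2) = 0 holds for the shown terms, and no order-1 relation g(n) = α·g(n-1) + β fits.
Check at n=3: 1·0 + (-2)·4 = -8. ✓

g(n) = g(n-1) - 2g(n-2), g(0) = 2, g(1) = 4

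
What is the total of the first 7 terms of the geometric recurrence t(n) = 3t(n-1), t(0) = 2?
Computing the sequence terms: 2, 6, 18, 54, 162, 486, 1458
Adding these values together:

2186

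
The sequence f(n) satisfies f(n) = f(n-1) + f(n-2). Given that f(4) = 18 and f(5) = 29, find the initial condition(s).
Work backwards using f(k) = f(k+2) - f(k+1):
f(3) = f(5) - f(4) = 29 - 18 = 11
f(2) = f(4) - f(3) = 18 - 11 = 7
f(1) = f(3) - f(2) = 11 - 7 = 4
f(0) = f(2) - f(1) = 7 - 4 = 3

f(0) = 3, f(1) = 4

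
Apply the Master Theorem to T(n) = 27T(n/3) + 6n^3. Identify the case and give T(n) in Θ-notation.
Master Theorem template: T(n) = a·T(n/b) + f(n).
Here: a=27, b=3, f(n)=6n^3
Compute log_b(a) = log_3(27) = 3.
f(n) = 6n^3 = Θ(n^3). Case 2: T(n) = Θ(n^3 log n).

Case 2: T(n) = Θ(n^3 log n)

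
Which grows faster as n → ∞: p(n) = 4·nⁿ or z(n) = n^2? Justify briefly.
Comparing growth rates:
Growth-rate hierarchy: log n ≺ any polynomial ≺ any exponential cⁿ (c>1) ≺ n! ≺ nⁿ.
super-exponential nⁿ dominates polynomial degree 2 asymptotically.

p(n) grows faster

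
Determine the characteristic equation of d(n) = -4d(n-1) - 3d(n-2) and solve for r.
Substitute d(n) = rⁿ and divide through by rⁿ⁻²: r² + 4r + 3 = 0
Factor: (r + 1)(r + 3) = 0, so r = -1, -3.
General solution: d(n) = A·(-1)ⁿ + B·(-3)ⁿ

Characteristic: r² + 4r + 3 = 0, Roots: r = -1, -3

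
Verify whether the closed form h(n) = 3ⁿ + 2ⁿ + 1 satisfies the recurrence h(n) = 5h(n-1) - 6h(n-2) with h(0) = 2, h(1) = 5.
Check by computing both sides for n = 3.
From the recurrence with h(0) = 2, h(1) = 5:
  h(0) = 2, h(1) = 5, h(2) = 13, h(3) = 35
  so the recurrence gives h(3) = 35.
From the proposed closed form h(n) = 3ⁿ + 2ⁿ + 1:
  h(3) = 36.
The recurrence gives 35 but the closed form gives 36, so the closed form does not satisfy the recurrence.

No, the closed form is incorrect.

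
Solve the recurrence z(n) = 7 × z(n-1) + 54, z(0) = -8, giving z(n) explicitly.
Recurrence: z(n) = 7 × z(n-1) + 54, initial: z(0) = -8.
Try z(n) = A·7ⁿ + C. Substituting: A·7ⁿ + C = 7(A·7ⁿ⁻¹ + C) + 54 = A·7ⁿ + 7C + 54, so C = 7C + 54, giving C = -9. Then z(0) = A - 9 = -8 gives A = 1.

z(n) = 7ⁿ - 9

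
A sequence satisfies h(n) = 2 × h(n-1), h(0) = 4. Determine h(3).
Computing step by step:
h(0) = 4
h(1) = 2 × 4 = 8
h(2) = 2 × 8 = 16
h(3) = 2 × 16 = 32

32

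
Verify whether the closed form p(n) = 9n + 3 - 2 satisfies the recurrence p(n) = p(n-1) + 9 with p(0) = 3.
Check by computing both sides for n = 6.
From the recurrence with p(0) = 3:
  p(0) = 3, p(1) = 12, p(2) = 21, p(3) = 30, p(4) = 39, p(5) = 48, p(6) = 57
  so the recurrence gives p(6) = 57.
From the proposed closed form p(n) = 9n + 3 - 2:
  p(6) = 55.
The recurrence gives 57 but the closed form gives 55, so the closed form does not satisfy the recurrence.

No, the closed form is incorrect.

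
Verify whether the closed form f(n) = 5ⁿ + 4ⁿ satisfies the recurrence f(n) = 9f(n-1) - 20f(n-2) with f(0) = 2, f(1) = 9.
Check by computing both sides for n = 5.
From the recurrence with f(0) = 2, f(1) = 9:
  f(0) = 2, f(1) = 9, f(2) = 41, f(3) = 189, f(4) = 881, f(5) = 4149
  so the recurrence gives f(5) = 4149.
From the proposed closed form f(n) = 5ⁿ + 4ⁿ:
  f(5) = 4149.
Both sides give 4149 at n = 5, and the initial condition(s) match, so the closed form is consistent.

Yes, the closed form is correct.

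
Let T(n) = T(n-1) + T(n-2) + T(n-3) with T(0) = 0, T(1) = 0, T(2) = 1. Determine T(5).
Computing the sequence terms:
0, 0, 1, 1, 2, 4

4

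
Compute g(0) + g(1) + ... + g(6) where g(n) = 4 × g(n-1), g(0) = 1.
Computing the sequence terms: 1, 4, 16, 64, 256, 1024, 4096
Adding these values together:

5461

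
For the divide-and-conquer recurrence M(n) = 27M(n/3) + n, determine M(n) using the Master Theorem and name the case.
Master Theorem template: M(n) = a·M(n/b) + f(n).
Here: a=27, b=3, f(n)=n
Compute log_b(a) = log_3(27) = 3.
f(n) = n = O(n^(3-ε)) with ε = 2. Case 1: M(n) = Θ(n^log_b(a)) = Θ(n^3).

Case 1: M(n) = Θ(n^3)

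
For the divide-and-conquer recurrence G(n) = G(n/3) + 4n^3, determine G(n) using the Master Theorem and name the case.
Master Theorem template: G(n) = a·G(n/b) + f(n).
Here: a=1, b=3, f(n)=4n^3
Compute log_b(a) = log_3(1) = 0.
f(n) = 4n^3 = Ω(n^(0+ε)) with ε = 3, and the regularity condition holds (a·f(n/b) = (a/b^3)·f(n) with a/b^3 = 3^-3 < 1). Case 3: G(n) = Θ(f(n)) = Θ(n^3).

Case 3: G(n) = Θ(n^3)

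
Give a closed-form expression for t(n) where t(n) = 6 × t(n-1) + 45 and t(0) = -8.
Recurrence: t(n) = 6 × t(n-1) + 45, initial: t(0) = -8.
Try t(n) = A·6ⁿ + C. Substituting: A·6ⁿ + C = 6(A·6ⁿ⁻¹ + C) + 45 = A·6ⁿ + 6C + 45, so C = 6C + 45, giving C = -9. Then t(0) = A - 9 = -8 gives A = 1.

t(n) = 6ⁿ - 9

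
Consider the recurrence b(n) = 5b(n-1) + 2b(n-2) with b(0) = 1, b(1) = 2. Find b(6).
Computing the sequence terms:
1, 2, 12, 64, 344, 1848, 9928

9928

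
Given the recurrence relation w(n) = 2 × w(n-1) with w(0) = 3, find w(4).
Computing step by step:
w(0) = 3
w(1) = 2 × 3 = 6
w(2) = 2 × 6 = 12
w(3) = 2 × 12 = 24
w(4) = 2 × 24 = 48

48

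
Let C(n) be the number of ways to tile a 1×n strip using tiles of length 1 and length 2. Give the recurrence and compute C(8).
Condition on the last tile: it has length 1 (leaving a 1×(n-1) strip) or length 2 (leaving a 1×(n-2) strip), so C(n) = C(n-1) + C(n-2) (order-2 linear recurrence).
For 0 ≤ i < 2 only unit tiles fit, so C(i) = 1.
Iterating the recurrence: C(2) = 2, C(3) = 3, C(4) = 5, C(5) = 8, C(6) = 13, C(7) = 21, C(8) = 34.

C(n) = C(n-1) + C(n-2), with C(i) = 1 for 0 ≤ i < 2; C(8) = 34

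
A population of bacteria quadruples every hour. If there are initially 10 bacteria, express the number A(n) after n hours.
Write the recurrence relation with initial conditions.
Each hour multiplies the count by 4, so the count after n hours depends only on the count after n-1 hours: A(n) = 4 × A(n-1). The starting count gives A(0) = 10.
Unrolling n times gives the closed form A(n) = 10 × 4ⁿ.

A(n) = 4 × A(n-1), A(0) = 10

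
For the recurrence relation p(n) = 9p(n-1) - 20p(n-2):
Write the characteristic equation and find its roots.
Substitute p(n) = rⁿ and divide through by rⁿ⁻²: r² - 9r + 20 = 0
Factor: (r - 5)(r - 4) = 0, so r = 5, 4.
General solution: p(n) = A·5ⁿ + B·4ⁿ

Characteristic: r² - 9r + 20 = 0, Roots: r = 5, 4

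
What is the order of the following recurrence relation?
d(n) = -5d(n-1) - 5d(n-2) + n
The order is the largest lag k for which d(n-k) appears. Here the deepest term is d(n-2) (the n term is non-homogeneous and does not affect the order), so the order is 2.

Order 2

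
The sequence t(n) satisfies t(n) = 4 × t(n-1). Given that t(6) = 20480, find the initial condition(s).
In general t(n) = 4ⁿ · t(0). At n = 6: t(0) = t(6) / 4^6 = 20480 / 4096 = 5.

t(0) = 5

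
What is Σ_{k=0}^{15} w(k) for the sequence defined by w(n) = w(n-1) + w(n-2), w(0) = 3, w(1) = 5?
Computing the sequence terms: 3, 5, 8, 13, 21, 34, 55, 89, 144, 233, 377, 610, 987, 1597, 2584, 4181
Adding these values together:

10941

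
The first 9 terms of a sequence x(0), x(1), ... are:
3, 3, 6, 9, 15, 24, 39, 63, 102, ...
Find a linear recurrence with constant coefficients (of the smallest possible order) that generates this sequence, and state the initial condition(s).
Look for the lowest-order linear relation among consecutive terms.
Observation: x(n) - 1·x(n-1) - (1)·x(n-2) = 0 holds for the shown terms, and no order-1 relation x(n) = α·x(n-1) + β fits.
Check at n=3: 1·6 + (1)·3 = 9. ✓

x(n) = x(n-1) + x(n-2), x(0) = 3, x(1) = 3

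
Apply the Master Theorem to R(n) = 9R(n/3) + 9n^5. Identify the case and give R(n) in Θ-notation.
Master Theorem template: R(n) = a·R(n/b) + f(n).
Here: a=9, b=3, f(n)=9n^5
Compute log_b(a) = log_3(9) = 2.
f(n) = 9n^5 = Ω(n^(2+ε)) with ε = 3, and the regularity condition holds (a·f(n/b) = (a/b^5)·f(n) with a/b^5 = 3^-3 < 1). Case 3: R(n) = Θ(f(n)) = Θ(n^5).

Case 3: R(n) = Θ(n^5)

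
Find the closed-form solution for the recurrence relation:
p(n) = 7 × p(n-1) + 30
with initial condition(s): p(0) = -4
Recurrence: p(n) = 7 × p(n-1) + 30, initial: p(0) = -4.
Try p(n) = A·7ⁿ + C. Substituting: A·7ⁿ + C = 7(A·7ⁿ⁻¹ + C) + 30 = A·7ⁿ + 7C + 30, so C = 7C + 30, giving C = -5. Then p(0) = A - 5 = -4 gives A = 1.

p(n) = 7ⁿ - 5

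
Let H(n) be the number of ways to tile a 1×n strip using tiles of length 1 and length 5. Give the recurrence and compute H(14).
Condition on the last tile: it has length 1 (leaving a 1×(n-1) strip) or length 5 (leaving a 1×(n-5) strip), so H(n) = H(n-1) + H(n-5) (order-5 linear recurrence).
For 0 ≤ i < 5 only unit tiles fit, so H(i) = 1.
Iterating the recurrence: H(5) = 2, H(6) = 3, H(7) = 4, H(8) = 5, H(9) = 6, H(10) = 8, H(11) = 11, H(12) = 15, H(13) = 20, H(14) = 26.

H(n) = H(n-1) + H(n-5), with H(i) = 1 for 0 ≤ i < 5; H(14) = 26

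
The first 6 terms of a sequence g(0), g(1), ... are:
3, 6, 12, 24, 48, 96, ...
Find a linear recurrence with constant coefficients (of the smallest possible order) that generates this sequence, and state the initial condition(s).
Look for the lowest-order linear relation among consecutive terms.
Observation: each term is 2× the previous.
Check at n=2: 2·6 = 12. ✓

g(n) = 2 × g(n-1), g(0) = 3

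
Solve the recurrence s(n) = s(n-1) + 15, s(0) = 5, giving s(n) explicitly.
Recurrence: s(n) = s(n-1) + 15, initial: s(0) = 5.
Each step adds 15, so s(n) = s(0) + 15n = 15n + 5.

s(n) = 15n + 5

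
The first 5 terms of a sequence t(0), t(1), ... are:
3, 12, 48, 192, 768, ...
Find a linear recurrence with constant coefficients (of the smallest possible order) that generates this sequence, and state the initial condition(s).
Look for the lowest-order linear relation among consecutive terms.
Observation: each term is 4× the previous.
Check at n=2: 4·12 = 48. ✓

t(n) = 4 × t(n-1), t(0) = 3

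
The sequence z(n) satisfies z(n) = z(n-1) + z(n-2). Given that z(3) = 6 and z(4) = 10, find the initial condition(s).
Work backwards using z(k) = z(k+2) - z(k+1):
z(2) = z(4) - z(3) = 10 - 6 = 4
z(1) = z(3) - z(2) = 6 - 4 = 2
z(0) = z(2) - z(1) = 4 - 2 = 2

z(0) = 2, z(1) = 2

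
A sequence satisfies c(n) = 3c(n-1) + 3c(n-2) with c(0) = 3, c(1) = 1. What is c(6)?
Computing the sequence terms:
3, 1, 12, 39, 153, 576, 2187

2187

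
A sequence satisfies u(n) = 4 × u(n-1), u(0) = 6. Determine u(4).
Computing step by step:
u(0) = 6
u(1) = 4 × 6 = 24
u(2) = 4 × 24 = 96
u(3) = 4 × 96 = 384
u(4) = 4 × 384 = 1536

1536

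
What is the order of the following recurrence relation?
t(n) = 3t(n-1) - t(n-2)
The order is the largest lag k for which t(n-k) appears. Here the deepest term is t(n-2), so the order is 2.

Order 2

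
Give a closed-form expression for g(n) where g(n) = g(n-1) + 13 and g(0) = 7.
Recurrence: g(n) = g(n-1) + 13, initial: g(0) = 7.
Each step adds 13, so g(n) = g(0) + 13n = 13n + 7.

g(n) = 13n + 7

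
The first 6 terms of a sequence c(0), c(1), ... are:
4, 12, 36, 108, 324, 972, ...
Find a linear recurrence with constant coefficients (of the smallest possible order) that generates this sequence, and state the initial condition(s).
Look for the lowest-order linear relation among consecutive terms.
Observation: each term is 3× the previous.
Check at n=2: 3·12 = 36. ✓

c(n) = 3 × c(n-1), c(0) = 4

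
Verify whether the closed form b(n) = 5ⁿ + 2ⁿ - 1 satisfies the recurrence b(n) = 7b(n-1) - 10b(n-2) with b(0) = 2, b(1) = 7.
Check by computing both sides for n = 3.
From the recurrence with b(0) = 2, b(1) = 7:
  b(0) = 2, b(1) = 7, b(2) = 29, b(3) = 133
  so the recurrence gives b(3) = 133.
From the proposed closed form b(n) = 5ⁿ + 2ⁿ - 1:
  b(3) = 132.
The recurrence gives 133 but the closed form gives 132, so the closed form does not satisfy the recurrence.

No, the closed form is incorrect.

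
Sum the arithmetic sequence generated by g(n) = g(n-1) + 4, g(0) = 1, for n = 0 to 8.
Computing the sequence terms: 1, 5, 9, 13, 17, 21, 25, 29, 33
Adding these values together:

153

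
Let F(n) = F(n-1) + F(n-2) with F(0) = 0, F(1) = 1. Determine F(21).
Computing the sequence terms:
0, 1, 1, 2, 3, 5, 8, 13, 21, 34, 55, 89, 144, 233, 377, 610, 987, 1597, 2584, 4181, 6765, 10946

10946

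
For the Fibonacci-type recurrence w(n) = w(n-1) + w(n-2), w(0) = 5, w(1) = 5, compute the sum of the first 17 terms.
Computing the sequence terms: 5, 5, 10, 15, 25, 40, 65, 105, 170, 275, 445, 720, 1165, 1885, 3050, 4935, 7985
Adding these values together:

20900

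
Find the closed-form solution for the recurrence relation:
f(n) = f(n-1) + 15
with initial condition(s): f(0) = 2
Recurrence: f(n) = f(n-1) + 15, initial: f(0) = 2.
Each step adds 15, so f(n) = f(0) + 15n = 15n + 2.

f(n) = 15n + 2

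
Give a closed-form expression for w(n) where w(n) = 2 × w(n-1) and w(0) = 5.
Recurrence: w(n) = 2 × w(n-1), initial: w(0) = 5.
Each term is 2 times the previous, so this is geometric with ratio 2. After n steps: w(n) = w(0)·2ⁿ = 5·2ⁿ.

w(n) = 5·2ⁿ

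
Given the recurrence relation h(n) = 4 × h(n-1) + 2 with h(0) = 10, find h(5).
Computing step by step:
h(0) = 10
h(1) = 4 × 10 + 2 = 42
h(2) = 4 × 42 + 2 = 170
h(3) = 4 × 170 + 2 = 682
h(4) = 4 × 682 + 2 = 2730
h(5) = 4 × 2730 + 2 = 10922

10922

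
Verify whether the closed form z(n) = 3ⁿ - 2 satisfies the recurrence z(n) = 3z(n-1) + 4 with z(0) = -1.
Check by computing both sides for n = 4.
From the recurrence with z(0) = -1:
  z(0) = -1, z(1) = 1, z(2) = 7, z(3) = 25, z(4) = 79
  so the recurrence gives z(4) = 79.
From the proposed closed form z(n) = 3ⁿ - 2:
  z(4) = 79.
Both sides give 79 at n = 4, and the initial condition(s) match, so the closed form is consistent.

Yes, the closed form is correct.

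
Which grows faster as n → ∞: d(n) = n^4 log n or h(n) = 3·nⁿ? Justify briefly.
Comparing growth rates:
Growth-rate hierarchy: log n ≺ any polynomial ≺ any exponential cⁿ (c>1) ≺ n! ≺ nⁿ.
super-exponential nⁿ dominates polynomial degree 4 (with log factor) asymptotically.

h(n) grows faster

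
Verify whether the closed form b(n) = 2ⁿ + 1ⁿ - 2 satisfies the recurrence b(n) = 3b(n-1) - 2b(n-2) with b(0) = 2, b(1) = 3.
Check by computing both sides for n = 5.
From the recurrence with b(0) = 2, b(1) = 3:
  b(0) = 2, b(1) = 3, b(2) = 5, b(3) = 9, b(4) = 17, b(5) = 33
  so the recurrence gives b(5) = 33.
From the proposed closed form b(n) = 2ⁿ + 1ⁿ - 2:
  b(5) = 31.
The recurrence gives 33 but the closed form gives 31, so the closed form does not satisfy the recurrence.

No, the closed form is incorrect.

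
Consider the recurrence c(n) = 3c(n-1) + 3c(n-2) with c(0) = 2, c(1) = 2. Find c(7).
Computing the sequence terms:
2, 2, 12, 42, 162, 612, 2322, 8802

8802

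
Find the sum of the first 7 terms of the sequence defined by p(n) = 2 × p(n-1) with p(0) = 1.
Computing the sequence terms: 1, 2, 4, 8, 16, 32, 64
Adding these values together:

127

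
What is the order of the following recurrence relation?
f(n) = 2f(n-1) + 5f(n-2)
The order is the largest lag k for which f(n-k) appears. Here the deepest term is f(n-2), so the order is 2.

Order 2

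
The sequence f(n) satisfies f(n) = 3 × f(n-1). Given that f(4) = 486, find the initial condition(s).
In general f(n) = 3ⁿ · f(0). At n = 4: f(0) = f(4) / 3^4 = 486 / 81 = 6.

f(0) = 6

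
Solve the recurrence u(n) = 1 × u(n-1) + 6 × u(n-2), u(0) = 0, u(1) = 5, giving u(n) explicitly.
Recurrence: u(n) = 1 × u(n-1) + 6 × u(n-2), initial: u(0) = 0, u(1) = 5.
Characteristic equation: r² - 1r - 6 = 0, which factors as (r - 3)(r + 2) = 0, so r = 3, -2. General solution u(n) = A·3ⁿ + B·(-2)ⁿ. From u(0) = 0: A + B = 0. From u(1) = 5: 3A - 2B = 5. Solving gives A = 1, B = -1.

u(n) = 3ⁿ - (-2)ⁿ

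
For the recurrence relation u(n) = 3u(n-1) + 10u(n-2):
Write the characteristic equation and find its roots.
Substitute u(n) = rⁿ and divide through by rⁿ⁻²: r² - 3r - 10 = 0
Factor: (r - 5)(r + 2) = 0, so r = 5, -2.
General solution: u(n) = A·5ⁿ + B·(-2)ⁿ

Characteristic: r² - 3r - 10 = 0, Roots: r = 5, -2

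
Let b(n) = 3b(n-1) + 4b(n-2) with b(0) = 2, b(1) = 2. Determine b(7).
Computing the sequence terms:
2, 2, 14, 50, 206, 818, 3278, 13106

13106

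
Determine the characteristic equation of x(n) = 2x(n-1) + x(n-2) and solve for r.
Substitute x(n) = rⁿ and divide through by rⁿ⁻²: r² - 2r - 1 = 0
Discriminant: 2² + 4·1 = 8, not a perfect square, so by the quadratic formula r = (2 ± √8)/2.
General solution: x(n) = A·r₁ⁿ + B·r₂ⁿ where r₁,r₂ = (2 ± √8)/2

Characteristic: r² - 2r - 1 = 0, Roots: r = (2 ± √8)/2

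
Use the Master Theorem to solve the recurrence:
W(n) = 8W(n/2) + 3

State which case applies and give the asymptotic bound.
Master Theorem template: W(n) = a·W(n/b) + f(n).
Here: a=8, b=2, f(n)=3
Compute log_b(a) = log_2(8) = 3.
f(n) = 3 = O(n^(3-ε)) with ε = 3. Case 1: W(n) = Θ(n^log_b(a)) = Θ(n^3).

Case 1: W(n) = Θ(n^3)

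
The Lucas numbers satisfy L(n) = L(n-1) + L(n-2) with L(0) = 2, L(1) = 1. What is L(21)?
Computing the sequence terms:
2, 1, 3, 4, 7, 11, 18, 29, 47, 76, 123, 199, 322, 521, 843, 1364, 2207, 3571, 5778, 9349, 15127, 24476

24476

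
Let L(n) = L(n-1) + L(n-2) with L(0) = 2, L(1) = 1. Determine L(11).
Computing the sequence terms:
2, 1, 3, 4, 7, 11, 18, 29, 47, 76, 123, 199

199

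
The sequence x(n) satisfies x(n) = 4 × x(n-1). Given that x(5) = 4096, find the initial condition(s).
In general x(n) = 4ⁿ · x(0). At n = 5: x(0) = x(5) / 4^5 = 4096 / 1024 = 4.

x(0) = 4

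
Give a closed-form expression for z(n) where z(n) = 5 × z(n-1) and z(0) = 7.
Recurrence: z(n) = 5 × z(n-1), initial: z(0) = 7.
Each term is 5 times the previous, so this is geometric with ratio 5. After n steps: z(n) = z(0)·5ⁿ = 7·5ⁿ.

z(n) = 7·5ⁿ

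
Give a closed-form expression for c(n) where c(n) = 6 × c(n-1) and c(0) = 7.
Recurrence: c(n) = 6 × c(n-1), initial: c(0) = 7.
Each term is 6 times the previous, so this is geometric with ratio 6. After n steps: c(n) = c(0)·6ⁿ = 7·6ⁿ.

c(n) = 7·6ⁿ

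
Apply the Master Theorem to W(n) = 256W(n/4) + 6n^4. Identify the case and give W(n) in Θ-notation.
Master Theorem template: W(n) = a·W(n/b) + f(n).
Here: a=256, b=4, f(n)=6n^4
Compute log_b(a) = log_4(256) = 4.
f(n) = 6n^4 = Θ(n^4). Case 2: W(n) = Θ(n^4 log n).

Case 2: W(n) = Θ(n^4 log n)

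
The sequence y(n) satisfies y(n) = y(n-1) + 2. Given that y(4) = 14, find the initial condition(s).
y(4) = y(0) + 4·2, so y(0) = 14 - 8 = 6.

y(0) = 6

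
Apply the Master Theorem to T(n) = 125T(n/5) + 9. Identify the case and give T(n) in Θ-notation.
Master Theorem template: T(n) = a·T(n/b) + f(n).
Here: a=125, b=5, f(n)=9
Compute log_b(a) = log_5(125) = 3.
f(n) = 9 = O(n^(3-ε)) with ε = 3. Case 1: T(n) = Θ(n^log_b(a)) = Θ(n^3).

Case 1: T(n) = Θ(n^3)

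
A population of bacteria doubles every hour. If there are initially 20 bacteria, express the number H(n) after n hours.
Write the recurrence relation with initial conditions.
Each hour multiplies the count by 2, so the count after n hours depends only on the count after n-1 hours: H(n) = 2 × H(n-1). The starting count gives H(0) = 20.
Unrolling n times gives the closed form H(n) = 20 × 2ⁿ.

H(n) = 2 × H(n-1), H(0) = 20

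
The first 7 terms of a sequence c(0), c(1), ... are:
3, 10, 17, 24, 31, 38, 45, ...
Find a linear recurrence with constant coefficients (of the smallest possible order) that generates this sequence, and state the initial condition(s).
Look for the lowest-order linear relation among consecutive terms.
Observation: consecutive differences are constant (= 7).
Check at n=2: 1·10 + 7 = 17. ✓

c(n) = c(n-1) + 7, c(0) = 3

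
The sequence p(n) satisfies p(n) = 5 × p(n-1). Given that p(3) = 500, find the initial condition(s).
In general p(n) = 5ⁿ · p(0). At n = 3: p(0) = p(3) / 5^3 = 500 / 125 = 4.

p(0) = 4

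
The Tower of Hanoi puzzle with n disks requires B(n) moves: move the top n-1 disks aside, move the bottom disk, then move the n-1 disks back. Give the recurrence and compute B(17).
Moving n disks = move the top n-1 disks aside (B(n-1) moves) + move the largest disk (1 move) + move the n-1 disks back on top (B(n-1) moves), so B(n) = 2B(n-1) + 1, with B(1) = 1 (a single disk takes one move).
First terms: 1, 3, 7, 15, 31, 63, … — each is one less than a power of 2. Indeed B(n) + 1 = 2(B(n-1) + 1) with B(1) + 1 = 2, so B(n) + 1 = 2ⁿ and B(n) = 2ⁿ - 1.
Hence B(17) = 2^17 - 1 = 131072 - 1 = 131071.

B(n) = 2B(n-1) + 1, B(1) = 1; B(17) = 131071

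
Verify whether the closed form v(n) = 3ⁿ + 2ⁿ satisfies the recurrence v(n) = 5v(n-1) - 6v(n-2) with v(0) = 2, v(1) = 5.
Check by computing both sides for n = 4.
From the recurrence with v(0) = 2, v(1) = 5:
  v(0) = 2, v(1) = 5, v(2) = 13, v(3) = 35, v(4) = 97
  so the recurrence gives v(4) = 97.
From the proposed closed form v(n) = 3ⁿ + 2ⁿ:
  v(4) = 97.
Both sides give 97 at n = 4, and the initial condition(s) match, so the closed form is consistent.

Yes, the closed form is correct.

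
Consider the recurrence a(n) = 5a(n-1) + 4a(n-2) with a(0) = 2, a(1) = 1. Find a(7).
Computing the sequence terms:
2, 1, 13, 69, 397, 2261, 12893, 73509

73509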